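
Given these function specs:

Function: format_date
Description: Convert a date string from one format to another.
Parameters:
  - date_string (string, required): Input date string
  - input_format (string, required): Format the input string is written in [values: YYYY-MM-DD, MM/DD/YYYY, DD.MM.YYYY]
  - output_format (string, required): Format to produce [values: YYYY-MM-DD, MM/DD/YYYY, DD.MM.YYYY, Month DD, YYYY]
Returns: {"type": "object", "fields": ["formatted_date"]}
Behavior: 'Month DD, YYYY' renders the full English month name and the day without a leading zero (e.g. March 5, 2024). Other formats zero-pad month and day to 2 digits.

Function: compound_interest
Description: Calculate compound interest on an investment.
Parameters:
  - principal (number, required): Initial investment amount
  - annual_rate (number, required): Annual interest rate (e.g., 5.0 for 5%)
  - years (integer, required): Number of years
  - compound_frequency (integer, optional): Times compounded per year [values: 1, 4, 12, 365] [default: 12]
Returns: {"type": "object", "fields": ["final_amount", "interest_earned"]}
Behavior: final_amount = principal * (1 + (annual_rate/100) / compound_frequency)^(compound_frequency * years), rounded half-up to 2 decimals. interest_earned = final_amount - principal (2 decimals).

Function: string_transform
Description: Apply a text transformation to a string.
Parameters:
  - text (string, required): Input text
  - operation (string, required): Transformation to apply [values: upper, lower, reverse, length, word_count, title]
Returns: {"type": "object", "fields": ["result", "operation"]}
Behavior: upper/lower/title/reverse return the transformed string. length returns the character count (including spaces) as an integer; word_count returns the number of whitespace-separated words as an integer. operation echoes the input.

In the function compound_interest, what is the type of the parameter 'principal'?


The compound_interest spec declares:
  - principal (number, required): Initial investment amount
Type:
number


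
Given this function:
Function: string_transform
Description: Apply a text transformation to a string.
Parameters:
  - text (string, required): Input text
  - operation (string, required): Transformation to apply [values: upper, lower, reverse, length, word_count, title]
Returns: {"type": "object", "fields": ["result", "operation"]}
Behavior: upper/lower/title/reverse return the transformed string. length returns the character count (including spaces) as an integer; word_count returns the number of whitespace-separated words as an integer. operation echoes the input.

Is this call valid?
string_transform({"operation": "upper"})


Checking required parameters...
Missing required parameter: text
Invalid - missing required parameter 'text'


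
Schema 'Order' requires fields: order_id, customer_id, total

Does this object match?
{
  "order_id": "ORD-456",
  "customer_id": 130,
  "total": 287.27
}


Checking required fields... All present.
Valid - all required fields present


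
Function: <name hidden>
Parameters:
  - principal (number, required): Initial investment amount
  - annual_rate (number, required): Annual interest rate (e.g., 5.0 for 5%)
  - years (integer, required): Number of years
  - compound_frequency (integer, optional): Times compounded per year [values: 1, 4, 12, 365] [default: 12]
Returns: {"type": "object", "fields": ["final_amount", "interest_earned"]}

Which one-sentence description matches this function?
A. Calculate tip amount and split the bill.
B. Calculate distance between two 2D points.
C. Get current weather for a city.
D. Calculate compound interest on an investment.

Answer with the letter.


Parameters principal, annual_rate, years, compound_frequency and return ["final_amount", "interest_earned"] fit: Calculate compound interest on an investment.
D


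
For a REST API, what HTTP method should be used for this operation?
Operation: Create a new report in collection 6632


GET = read, POST = create, PUT = update/replace, DELETE = remove
This operation is a create.
POST


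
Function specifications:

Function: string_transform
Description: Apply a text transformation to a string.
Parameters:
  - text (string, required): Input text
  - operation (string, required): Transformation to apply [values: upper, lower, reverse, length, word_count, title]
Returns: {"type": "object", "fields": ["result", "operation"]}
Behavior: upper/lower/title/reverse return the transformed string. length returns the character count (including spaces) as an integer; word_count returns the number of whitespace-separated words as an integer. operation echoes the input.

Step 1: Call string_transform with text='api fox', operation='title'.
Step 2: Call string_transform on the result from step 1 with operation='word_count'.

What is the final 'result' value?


Step 1: string_transform(text='api fox', operation='title')
  -> result = 'Api Fox'
Step 2: string_transform(text='Api Fox', operation='word_count')
  words: Api, Fox -> 2
  -> result = 2
2


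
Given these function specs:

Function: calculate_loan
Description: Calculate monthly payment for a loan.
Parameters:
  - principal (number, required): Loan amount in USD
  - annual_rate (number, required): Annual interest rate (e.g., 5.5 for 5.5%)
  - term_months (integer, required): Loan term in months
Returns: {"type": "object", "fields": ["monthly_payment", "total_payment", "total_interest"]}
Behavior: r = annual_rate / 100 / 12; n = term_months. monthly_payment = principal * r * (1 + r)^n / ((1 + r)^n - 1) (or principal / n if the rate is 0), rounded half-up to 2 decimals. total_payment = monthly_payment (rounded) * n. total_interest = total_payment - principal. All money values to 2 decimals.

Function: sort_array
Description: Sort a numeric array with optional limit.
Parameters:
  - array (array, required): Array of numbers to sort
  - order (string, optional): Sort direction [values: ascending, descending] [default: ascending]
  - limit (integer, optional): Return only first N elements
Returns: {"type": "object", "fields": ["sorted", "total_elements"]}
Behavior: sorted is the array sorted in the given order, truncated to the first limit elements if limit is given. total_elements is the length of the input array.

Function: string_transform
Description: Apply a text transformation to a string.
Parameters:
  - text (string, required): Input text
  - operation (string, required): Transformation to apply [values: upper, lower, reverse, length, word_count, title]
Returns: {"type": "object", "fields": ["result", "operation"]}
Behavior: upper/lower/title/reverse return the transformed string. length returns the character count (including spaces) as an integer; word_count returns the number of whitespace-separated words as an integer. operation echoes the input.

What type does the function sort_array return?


The sort_array spec declares Returns: {"type": "object", "fields": ["sorted", "total_elements"]}
Type:
object


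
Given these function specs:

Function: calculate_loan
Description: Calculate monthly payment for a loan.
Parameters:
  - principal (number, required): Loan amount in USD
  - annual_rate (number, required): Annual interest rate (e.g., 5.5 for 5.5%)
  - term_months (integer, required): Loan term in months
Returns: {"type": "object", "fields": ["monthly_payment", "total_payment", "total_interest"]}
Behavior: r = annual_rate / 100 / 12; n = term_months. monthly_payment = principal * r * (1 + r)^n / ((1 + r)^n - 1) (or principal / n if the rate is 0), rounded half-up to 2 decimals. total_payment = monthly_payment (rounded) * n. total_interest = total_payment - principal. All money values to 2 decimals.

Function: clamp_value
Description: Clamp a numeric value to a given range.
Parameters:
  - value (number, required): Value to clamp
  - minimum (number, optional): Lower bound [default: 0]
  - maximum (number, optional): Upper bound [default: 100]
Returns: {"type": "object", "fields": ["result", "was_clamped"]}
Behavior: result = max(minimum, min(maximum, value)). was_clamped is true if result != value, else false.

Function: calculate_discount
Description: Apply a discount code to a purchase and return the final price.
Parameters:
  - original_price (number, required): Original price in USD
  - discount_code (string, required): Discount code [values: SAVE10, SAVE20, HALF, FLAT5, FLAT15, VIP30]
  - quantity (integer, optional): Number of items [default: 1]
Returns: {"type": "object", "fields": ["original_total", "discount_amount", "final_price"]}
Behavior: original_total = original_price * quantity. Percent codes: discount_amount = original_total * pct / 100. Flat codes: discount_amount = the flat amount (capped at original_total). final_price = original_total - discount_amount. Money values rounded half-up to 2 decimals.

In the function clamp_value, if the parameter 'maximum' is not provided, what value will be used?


The clamp_value spec declares:
  - maximum (number, optional): Upper bound [default: 100]
Default:
100


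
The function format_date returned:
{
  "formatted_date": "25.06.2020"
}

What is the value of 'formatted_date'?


25.06.2020


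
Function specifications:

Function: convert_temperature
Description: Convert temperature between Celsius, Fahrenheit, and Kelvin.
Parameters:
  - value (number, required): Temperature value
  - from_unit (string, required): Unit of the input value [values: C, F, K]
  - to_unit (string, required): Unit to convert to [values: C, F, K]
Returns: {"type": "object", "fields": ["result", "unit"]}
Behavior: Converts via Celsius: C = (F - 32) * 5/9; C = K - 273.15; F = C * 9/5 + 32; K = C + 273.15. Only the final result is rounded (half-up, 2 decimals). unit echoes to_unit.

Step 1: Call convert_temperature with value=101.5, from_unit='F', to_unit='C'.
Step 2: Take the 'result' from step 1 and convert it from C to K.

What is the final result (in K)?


Step 1: convert_temperature(value=101.5, from_unit=F, to_unit=C)
  To C: (101.5 - 32) * 5/9 = 38.611111
  Target is C: 38.611111
  Round to 2 decimals: 38.61
  -> result = 38.61 C
Step 2: convert_temperature(value=38.61, from_unit=C, to_unit=K)
  Input already in C: 38.61
  To K: 38.61 + 273.15 = 311.76
  Round to 2 decimals: 311.76
  -> result = 311.76 K
311.76 K


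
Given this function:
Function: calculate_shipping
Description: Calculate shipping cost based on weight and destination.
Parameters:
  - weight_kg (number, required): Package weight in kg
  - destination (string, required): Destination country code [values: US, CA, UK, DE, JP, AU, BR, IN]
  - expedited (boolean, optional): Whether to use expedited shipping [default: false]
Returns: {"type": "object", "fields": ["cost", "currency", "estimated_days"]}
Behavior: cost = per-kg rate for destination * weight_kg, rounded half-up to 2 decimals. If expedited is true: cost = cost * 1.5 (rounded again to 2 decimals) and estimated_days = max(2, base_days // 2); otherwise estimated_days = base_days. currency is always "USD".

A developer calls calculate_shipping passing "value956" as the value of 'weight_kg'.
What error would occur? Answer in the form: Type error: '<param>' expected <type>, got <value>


Spec: 'weight_kg' is declared as number; "value956" is a string.
Type error: 'weight_kg' expected number, got "value956"


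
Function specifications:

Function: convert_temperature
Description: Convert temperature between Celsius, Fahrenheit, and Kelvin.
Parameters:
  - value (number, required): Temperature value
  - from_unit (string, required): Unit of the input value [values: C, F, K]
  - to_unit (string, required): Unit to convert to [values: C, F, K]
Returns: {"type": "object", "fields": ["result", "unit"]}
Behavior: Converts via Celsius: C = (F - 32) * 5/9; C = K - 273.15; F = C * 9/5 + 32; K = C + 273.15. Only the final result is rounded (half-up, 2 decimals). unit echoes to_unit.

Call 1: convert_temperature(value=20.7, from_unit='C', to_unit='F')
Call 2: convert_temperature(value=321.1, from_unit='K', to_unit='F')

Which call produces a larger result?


Call 1:
  Input already in C: 20.7
  To F: 20.7 * 9/5 + 32 = 69.26
  Round to 2 decimals: 69.26
  -> 69.26 F
Call 2:
  To C: 321.1 - 273.15 = 47.95
  To F: 47.95 * 9/5 + 32 = 118.31
  Round to 2 decimals: 118.31
  -> 118.31 F
Call 2 (118.31 F)


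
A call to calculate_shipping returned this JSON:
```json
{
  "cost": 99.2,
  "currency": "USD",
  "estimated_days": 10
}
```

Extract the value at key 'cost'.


99.2


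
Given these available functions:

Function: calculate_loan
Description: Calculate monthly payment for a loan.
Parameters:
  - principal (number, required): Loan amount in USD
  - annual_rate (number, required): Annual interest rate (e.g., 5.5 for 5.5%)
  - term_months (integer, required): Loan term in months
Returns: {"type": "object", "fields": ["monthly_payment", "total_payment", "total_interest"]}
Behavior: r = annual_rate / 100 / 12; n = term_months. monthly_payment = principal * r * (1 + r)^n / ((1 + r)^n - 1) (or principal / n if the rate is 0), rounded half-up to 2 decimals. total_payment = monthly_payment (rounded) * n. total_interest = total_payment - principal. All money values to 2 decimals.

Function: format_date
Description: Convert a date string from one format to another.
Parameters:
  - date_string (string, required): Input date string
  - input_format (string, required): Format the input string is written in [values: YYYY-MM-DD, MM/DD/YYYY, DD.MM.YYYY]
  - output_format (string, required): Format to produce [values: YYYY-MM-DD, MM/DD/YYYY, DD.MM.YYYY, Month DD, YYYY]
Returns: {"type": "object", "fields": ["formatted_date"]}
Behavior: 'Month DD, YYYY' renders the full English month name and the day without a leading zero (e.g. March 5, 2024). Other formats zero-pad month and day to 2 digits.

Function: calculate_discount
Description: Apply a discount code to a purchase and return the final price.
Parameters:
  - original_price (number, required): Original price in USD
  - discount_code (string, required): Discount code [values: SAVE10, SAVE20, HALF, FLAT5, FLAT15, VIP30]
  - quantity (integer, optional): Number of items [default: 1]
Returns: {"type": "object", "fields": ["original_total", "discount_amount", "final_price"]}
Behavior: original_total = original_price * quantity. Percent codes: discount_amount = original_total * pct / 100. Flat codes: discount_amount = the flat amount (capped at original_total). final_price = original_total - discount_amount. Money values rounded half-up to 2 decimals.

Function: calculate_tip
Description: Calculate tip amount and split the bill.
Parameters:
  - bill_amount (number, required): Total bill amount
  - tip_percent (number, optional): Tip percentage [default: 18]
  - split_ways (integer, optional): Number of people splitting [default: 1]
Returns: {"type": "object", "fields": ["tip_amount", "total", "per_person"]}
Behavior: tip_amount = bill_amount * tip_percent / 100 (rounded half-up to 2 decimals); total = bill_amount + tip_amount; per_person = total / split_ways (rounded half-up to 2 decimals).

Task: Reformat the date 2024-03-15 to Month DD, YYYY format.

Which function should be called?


The task needs a function whose description is: Convert a date string from one format to another.
format_date


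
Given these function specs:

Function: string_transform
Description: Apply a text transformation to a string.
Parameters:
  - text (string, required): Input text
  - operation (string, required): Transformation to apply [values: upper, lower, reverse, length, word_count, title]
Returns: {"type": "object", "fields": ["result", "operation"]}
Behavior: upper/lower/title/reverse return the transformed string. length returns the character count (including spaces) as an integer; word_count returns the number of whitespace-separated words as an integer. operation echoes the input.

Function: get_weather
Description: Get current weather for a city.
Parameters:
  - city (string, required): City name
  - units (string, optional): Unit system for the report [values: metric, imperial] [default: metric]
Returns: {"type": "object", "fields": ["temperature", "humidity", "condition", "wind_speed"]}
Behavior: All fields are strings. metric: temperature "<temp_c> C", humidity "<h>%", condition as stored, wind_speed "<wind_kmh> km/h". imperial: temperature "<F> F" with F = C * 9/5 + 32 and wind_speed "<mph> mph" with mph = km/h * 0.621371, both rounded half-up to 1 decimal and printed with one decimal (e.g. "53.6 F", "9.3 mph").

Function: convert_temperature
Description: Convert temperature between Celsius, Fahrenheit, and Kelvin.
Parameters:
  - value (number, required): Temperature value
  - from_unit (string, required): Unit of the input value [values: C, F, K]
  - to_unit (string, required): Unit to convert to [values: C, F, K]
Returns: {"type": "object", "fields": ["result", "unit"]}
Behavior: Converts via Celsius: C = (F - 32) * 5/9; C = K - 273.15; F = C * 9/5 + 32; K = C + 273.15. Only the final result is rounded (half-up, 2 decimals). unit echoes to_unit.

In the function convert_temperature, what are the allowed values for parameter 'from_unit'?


The convert_temperature spec declares:
  - from_unit (string, required): Unit of the input value [values: C, F, K]
Allowed values:
C, F, K


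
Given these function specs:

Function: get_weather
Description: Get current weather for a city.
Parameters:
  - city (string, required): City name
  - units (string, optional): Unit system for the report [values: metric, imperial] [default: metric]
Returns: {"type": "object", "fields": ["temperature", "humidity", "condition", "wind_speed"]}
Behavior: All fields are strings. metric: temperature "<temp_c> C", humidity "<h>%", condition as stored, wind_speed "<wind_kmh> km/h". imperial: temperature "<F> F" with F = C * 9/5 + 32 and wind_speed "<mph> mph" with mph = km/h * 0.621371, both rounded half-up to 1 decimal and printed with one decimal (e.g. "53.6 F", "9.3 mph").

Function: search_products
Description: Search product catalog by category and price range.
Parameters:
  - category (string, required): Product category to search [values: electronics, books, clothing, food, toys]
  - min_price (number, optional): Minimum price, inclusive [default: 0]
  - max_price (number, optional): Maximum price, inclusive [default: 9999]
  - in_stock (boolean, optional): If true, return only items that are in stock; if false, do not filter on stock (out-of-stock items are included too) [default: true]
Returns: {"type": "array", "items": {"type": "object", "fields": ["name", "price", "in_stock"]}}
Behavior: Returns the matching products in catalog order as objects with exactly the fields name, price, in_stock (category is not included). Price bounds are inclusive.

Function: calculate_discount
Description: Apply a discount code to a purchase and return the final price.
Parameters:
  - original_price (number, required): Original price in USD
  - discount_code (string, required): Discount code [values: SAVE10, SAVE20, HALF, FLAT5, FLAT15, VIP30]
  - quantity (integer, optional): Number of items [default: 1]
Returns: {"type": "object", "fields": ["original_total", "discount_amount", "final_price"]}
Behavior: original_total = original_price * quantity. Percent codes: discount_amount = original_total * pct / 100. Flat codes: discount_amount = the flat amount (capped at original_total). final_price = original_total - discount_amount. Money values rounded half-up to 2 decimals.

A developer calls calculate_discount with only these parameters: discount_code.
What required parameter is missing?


Required parameters: original_price, discount_code
Provided: discount_code
Missing: original_price
original_price


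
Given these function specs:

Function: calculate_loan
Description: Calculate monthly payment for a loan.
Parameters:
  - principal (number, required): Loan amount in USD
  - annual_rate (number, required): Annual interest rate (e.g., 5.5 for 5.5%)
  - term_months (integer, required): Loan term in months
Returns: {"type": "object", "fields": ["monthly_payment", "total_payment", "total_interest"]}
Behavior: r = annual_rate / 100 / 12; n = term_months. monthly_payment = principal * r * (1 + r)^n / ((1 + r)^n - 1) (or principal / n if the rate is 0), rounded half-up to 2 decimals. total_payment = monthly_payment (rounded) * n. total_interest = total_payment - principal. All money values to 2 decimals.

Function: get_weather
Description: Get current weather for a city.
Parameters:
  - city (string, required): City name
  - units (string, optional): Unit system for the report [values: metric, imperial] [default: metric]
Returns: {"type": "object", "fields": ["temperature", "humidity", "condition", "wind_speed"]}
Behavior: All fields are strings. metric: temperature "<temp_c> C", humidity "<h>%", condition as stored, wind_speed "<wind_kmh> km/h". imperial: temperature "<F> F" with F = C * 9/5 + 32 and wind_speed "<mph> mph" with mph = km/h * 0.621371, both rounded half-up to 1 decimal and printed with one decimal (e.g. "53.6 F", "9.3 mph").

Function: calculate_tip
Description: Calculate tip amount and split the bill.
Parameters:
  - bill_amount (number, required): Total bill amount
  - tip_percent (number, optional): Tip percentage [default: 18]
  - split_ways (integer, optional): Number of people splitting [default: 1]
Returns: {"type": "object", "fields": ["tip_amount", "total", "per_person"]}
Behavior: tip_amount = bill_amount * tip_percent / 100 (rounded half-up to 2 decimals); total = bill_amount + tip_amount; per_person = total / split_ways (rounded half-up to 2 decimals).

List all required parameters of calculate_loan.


Parameters of calculate_loan and their required/optional flag:
  principal: required
  annual_rate: required
  term_months: required
annual_rate, principal, term_months


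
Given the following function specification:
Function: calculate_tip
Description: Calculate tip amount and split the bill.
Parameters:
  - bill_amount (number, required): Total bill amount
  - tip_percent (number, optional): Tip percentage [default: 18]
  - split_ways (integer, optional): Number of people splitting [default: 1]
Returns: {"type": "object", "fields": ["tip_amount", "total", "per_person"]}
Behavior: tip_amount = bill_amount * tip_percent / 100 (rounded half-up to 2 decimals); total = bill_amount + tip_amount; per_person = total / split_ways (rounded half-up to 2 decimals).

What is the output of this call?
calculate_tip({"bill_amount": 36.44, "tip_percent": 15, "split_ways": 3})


tip_amount = 36.44 * 15/100 = 5.466 -> 5.47
total = 36.44 + 5.47 = 41.91
per_person = 41.91 / 3 = 13.97 -> 13.97
Output:
{"tip_amount": 5.47, "total": 41.91, "per_person": 13.97}


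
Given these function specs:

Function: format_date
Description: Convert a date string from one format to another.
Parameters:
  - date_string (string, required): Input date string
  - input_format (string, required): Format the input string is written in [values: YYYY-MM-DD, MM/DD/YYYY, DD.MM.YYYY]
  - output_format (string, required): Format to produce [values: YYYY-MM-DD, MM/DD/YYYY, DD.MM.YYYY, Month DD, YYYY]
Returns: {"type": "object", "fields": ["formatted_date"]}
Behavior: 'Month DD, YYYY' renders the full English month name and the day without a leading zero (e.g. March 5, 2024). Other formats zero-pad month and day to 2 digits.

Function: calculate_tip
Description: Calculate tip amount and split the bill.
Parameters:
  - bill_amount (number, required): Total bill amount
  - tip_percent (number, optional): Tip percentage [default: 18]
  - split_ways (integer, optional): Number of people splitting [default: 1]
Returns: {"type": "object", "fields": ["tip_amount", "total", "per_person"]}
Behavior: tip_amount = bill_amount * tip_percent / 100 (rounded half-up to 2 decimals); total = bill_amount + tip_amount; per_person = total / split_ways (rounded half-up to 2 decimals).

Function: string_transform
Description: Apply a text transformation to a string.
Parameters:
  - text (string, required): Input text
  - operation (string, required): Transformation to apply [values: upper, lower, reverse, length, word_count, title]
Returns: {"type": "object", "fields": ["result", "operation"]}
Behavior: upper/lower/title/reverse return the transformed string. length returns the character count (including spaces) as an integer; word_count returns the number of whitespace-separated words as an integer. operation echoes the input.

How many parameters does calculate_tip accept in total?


Parameters of calculate_tip: bill_amount (required), tip_percent (optional), split_ways (optional)
Total:
3


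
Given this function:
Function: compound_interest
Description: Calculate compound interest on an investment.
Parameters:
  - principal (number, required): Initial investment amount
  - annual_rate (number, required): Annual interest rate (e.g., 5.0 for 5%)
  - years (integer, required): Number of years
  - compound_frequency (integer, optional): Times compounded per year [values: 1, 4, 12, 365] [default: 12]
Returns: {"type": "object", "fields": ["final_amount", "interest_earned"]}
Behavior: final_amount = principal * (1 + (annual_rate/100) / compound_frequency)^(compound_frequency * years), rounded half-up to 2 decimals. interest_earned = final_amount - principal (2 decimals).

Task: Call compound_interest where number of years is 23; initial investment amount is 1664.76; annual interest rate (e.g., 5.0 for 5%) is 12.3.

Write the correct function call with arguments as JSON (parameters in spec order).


Mapping each described value to its parameter name:
  'Number of years' -> years = 23
  'Initial investment amount' -> principal = 1664.76
  'Annual interest rate (e.g., 5.0 for 5%)' -> annual_rate = 12.3
compound_interest({"principal": 1664.76, "annual_rate": 12.3, "years": 23})


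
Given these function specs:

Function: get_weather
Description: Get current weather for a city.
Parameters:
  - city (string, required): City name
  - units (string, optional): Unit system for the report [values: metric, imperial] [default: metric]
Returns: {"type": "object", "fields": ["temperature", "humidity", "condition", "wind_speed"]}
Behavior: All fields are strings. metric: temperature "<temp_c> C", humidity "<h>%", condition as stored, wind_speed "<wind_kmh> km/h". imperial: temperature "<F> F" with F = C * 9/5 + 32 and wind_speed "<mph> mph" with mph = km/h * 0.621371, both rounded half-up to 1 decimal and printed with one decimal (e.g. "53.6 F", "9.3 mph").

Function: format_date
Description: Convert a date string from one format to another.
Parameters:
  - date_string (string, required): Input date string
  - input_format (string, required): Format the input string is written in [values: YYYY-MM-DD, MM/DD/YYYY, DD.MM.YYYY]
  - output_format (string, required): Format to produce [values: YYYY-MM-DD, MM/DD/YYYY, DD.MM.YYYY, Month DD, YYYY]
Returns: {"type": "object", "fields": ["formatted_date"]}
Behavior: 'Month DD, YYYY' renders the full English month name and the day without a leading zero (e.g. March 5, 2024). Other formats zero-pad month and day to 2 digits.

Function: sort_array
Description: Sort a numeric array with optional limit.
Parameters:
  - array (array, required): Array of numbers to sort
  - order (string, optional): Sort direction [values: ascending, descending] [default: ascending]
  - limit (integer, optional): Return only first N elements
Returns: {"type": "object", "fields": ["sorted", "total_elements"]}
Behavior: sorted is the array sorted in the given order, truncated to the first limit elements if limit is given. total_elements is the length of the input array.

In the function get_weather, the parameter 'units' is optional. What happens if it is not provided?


The get_weather spec declares:
  - units (string, optional): Unit system for the report [values: metric, imperial] [default: metric]
It defaults to metric


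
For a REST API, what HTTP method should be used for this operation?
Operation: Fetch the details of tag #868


GET = read, POST = create, PUT = update/replace, DELETE = remove
This operation is a read.
GET


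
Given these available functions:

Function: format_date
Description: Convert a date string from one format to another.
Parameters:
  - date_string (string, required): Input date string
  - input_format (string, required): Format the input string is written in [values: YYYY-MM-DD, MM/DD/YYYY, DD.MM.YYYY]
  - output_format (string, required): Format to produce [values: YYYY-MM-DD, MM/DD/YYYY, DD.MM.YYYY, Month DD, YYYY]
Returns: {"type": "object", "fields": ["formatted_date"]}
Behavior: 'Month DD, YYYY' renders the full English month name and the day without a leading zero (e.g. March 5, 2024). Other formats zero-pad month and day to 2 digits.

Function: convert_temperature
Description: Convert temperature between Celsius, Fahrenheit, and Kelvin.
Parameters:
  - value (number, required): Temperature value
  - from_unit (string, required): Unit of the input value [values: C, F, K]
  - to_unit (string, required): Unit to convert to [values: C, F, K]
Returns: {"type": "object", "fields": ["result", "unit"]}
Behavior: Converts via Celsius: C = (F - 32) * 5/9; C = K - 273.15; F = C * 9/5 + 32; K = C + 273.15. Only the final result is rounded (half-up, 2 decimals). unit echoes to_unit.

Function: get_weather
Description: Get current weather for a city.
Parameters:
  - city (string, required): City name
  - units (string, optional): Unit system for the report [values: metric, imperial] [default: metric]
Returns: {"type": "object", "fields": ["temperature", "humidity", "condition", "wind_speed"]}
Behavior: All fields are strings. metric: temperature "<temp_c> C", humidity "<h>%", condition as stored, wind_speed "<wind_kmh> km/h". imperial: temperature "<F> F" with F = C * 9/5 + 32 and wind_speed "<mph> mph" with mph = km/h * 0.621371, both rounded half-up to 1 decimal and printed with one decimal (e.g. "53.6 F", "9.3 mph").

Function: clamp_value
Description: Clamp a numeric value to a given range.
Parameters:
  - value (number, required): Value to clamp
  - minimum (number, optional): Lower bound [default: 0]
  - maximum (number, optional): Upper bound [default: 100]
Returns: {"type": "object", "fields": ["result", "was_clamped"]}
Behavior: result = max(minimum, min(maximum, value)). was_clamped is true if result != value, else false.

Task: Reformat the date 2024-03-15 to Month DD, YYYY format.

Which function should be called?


The task needs a function whose description is: Convert a date string from one format to another.
format_date


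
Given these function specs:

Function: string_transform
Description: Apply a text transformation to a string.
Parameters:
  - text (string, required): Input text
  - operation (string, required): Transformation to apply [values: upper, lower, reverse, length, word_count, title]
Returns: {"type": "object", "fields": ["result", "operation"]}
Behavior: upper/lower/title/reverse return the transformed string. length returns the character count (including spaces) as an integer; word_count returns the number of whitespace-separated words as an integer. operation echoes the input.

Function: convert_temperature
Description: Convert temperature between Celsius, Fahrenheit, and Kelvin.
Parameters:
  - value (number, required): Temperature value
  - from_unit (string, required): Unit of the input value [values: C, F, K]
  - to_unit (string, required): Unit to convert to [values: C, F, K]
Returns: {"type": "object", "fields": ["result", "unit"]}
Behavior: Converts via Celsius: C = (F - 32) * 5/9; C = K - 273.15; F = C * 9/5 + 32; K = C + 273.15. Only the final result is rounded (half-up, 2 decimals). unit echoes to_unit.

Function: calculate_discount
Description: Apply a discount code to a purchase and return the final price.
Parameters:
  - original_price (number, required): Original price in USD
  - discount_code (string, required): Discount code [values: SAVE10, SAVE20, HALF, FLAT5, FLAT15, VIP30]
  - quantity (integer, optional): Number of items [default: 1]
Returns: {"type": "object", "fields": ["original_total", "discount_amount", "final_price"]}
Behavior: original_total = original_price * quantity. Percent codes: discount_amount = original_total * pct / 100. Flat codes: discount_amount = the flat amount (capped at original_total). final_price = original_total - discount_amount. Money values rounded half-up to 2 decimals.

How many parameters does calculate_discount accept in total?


Parameters of calculate_discount: original_price (required), discount_code (required), quantity (optional)
Total:
3


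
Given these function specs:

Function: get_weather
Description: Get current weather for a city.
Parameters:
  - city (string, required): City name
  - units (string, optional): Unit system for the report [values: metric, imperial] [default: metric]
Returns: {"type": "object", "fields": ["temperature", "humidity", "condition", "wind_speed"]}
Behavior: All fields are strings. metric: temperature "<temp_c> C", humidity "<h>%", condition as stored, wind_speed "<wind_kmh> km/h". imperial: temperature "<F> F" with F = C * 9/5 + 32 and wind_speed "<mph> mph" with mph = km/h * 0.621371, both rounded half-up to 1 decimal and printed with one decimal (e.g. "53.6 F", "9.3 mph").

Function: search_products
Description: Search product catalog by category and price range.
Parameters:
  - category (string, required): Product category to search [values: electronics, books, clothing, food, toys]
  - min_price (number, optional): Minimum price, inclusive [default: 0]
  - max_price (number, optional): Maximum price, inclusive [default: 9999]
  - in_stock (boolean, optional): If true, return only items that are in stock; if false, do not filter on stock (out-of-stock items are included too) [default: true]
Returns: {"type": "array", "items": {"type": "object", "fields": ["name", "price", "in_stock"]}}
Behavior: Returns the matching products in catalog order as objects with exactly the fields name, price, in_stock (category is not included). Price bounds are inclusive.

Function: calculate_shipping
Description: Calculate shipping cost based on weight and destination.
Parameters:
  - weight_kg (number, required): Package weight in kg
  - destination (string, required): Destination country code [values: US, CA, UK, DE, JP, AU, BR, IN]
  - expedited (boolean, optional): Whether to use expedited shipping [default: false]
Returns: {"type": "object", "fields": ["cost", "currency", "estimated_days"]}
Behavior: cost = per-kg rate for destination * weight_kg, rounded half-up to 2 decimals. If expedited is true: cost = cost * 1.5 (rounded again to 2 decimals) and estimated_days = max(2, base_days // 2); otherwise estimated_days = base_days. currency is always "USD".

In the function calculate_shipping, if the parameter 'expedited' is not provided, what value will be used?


The calculate_shipping spec declares:
  - expedited (boolean, optional): Whether to use expedited shipping [default: false]
Default:
false


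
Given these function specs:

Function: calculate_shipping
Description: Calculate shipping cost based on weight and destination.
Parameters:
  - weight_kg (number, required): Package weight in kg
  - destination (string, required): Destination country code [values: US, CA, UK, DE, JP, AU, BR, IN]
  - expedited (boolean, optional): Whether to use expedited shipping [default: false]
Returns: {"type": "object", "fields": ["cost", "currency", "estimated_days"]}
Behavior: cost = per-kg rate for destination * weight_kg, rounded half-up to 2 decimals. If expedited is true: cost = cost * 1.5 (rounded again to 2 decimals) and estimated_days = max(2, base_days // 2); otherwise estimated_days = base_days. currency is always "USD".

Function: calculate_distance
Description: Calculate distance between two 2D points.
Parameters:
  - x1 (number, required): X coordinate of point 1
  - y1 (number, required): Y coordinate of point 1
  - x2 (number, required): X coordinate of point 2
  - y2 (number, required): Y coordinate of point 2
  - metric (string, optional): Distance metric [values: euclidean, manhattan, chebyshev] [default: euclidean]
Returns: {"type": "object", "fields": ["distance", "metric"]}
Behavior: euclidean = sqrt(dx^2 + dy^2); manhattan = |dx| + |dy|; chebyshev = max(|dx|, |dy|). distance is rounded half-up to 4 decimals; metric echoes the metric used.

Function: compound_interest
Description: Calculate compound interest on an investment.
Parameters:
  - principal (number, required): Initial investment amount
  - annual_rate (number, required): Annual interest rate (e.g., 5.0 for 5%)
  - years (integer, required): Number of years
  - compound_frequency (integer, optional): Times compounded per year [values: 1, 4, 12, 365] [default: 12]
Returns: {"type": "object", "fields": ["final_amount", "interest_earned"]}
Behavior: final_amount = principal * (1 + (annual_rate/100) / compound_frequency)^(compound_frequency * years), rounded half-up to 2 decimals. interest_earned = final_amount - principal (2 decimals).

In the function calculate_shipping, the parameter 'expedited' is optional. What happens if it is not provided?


The calculate_shipping spec declares:
  - expedited (boolean, optional): Whether to use expedited shipping [default: false]
It defaults to false


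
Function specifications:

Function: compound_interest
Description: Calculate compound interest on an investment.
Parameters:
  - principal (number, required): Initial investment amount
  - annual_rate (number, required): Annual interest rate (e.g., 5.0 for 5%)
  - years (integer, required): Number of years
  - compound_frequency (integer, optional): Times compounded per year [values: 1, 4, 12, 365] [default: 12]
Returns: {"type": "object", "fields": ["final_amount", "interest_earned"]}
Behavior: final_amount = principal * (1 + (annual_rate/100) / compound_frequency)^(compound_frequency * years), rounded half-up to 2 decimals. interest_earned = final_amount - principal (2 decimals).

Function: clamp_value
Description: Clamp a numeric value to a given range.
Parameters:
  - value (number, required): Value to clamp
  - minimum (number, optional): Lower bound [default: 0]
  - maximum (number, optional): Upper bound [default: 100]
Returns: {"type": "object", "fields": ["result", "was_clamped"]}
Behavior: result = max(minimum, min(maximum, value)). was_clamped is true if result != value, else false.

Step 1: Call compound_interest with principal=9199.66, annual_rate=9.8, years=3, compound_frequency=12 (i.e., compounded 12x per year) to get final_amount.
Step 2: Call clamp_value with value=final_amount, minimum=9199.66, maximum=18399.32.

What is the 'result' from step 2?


Step 1: compound_interest
  rate per period = 9.8/100/12 = 0.008166666667 (keep full precision); periods = 12 * 3 = 36
  (1 + 0.008166666667)^36 = 1.34018276
  final_amount = 9199.66 * 1.34018276 = 12329.225774 -> 12329.23
  interest_earned = 12329.23 - 9199.66 = 3129.57
  -> final_amount = 12329.23
Step 2: clamp_value(value=12329.23, minimum=9199.66, maximum=18399.32)
  result = max(9199.66, min(18399.32, 12329.23)) = max(9199.66, 12329.23) = 12329.23
  was_clamped = (12329.23 != 12329.23) = false
  -> result = 12329.23
12329.23


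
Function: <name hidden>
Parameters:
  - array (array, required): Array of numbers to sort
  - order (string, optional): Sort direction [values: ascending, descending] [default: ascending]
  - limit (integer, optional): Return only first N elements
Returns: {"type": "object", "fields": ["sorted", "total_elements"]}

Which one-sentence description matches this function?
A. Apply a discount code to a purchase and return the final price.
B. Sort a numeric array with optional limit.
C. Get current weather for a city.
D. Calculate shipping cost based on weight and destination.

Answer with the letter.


Parameters array, order, limit and return ["sorted", "total_elements"] fit: Sort a numeric array with optional limit.
B


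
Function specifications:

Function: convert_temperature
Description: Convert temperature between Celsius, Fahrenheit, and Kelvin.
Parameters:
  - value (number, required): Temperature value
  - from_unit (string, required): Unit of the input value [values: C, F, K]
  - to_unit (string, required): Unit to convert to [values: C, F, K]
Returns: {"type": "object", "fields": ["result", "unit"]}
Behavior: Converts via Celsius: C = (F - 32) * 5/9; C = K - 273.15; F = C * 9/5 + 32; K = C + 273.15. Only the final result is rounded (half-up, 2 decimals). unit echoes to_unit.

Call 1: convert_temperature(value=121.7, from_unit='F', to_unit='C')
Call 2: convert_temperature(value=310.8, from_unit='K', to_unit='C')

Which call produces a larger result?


Call 1:
  To C: (121.7 - 32) * 5/9 = 49.833333
  Target is C: 49.833333
  Round to 2 decimals: 49.83
  -> 49.83 C
Call 2:
  To C: 310.8 - 273.15 = 37.65
  Target is C: 37.65
  Round to 2 decimals: 37.65
  -> 37.65 C
Call 1 (49.83 C)
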